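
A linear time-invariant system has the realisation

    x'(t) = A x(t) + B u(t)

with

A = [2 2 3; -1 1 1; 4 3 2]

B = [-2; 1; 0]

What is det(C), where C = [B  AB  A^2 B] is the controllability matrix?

AB = [[-2], [3], [-5]]
A^2B = [[-13], [0], [-9]]
Controllability matrix C = [B  AB  A^2B] = [[-2, -2, -13], [1, 3, 0], [0, -5, -9]]
Expanding along the first row, det(C) = (-2)·(3·(-9) - 0·(-5)) - (-2)·(1·(-9) - 0·0) + (-13)·(1·(-5) - 3·0) = (-2)·(-27) - (-2)·(-9) + (-13)·(-5) = 101
Since det(C) ≠ 0, rank(C) = 3 and the system is completely controllable.

101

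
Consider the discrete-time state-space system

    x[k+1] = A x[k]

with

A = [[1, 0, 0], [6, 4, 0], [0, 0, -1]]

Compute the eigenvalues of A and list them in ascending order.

-1, 1, 4

det(zI - A) = z^3 - (tr A)z^2 + (M11 + M22 + M33)z - det A, where Mii is the 2×2 principal minor of A obtained by deleting row i and column i.
tr A = 1 + 4 + (-1) = 4; M11 = 4·(-1) - 0·0 = -4 - 0 = -4; M22 = 1·(-1) - 0·0 = -1 - 0 = -1; M33 = 1·4 - 0·6 = 4 - 0 = 4; sum of minors = -1.
det A = 1·(4·(-1) - 0·0) - 0·(6·(-1) - 0·0) + 0·(6·0 - 4·0) = 1·(-4) - 0·(-6) + 0·0 = -4.
So p(z) = det(zI - A) = z^3 - 4z^2 - z + 4.
Rational-root test: any integer root divides 4. Testing small divisors, z = -1 works: p(-1) = -1 + (-4) + 1 + 4 = 0, so (z + 1) is a factor.
Dividing, p(z) = (z + 1)(z^2 - 5z + 4).
Factor z^2 - 5z + 4: two numbers with sum 5 and product 4 are 4 and 1, so z^2 - 5z + 4 = (z - 4)(z - 1).
Hence p(z) = (z - 4) (z - 1) (z + 1), with roots -1, 1, 4.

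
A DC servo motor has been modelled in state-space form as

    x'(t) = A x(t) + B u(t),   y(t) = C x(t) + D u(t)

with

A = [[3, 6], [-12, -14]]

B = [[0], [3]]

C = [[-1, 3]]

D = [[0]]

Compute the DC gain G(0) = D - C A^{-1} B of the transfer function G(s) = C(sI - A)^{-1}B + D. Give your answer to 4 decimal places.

G(0) = C(-A)^{-1}B + D = -C A^{-1} B + D.
det A = 30, so A^{-1} = (1/30)·adj(A) = [[-7/15, -1/5], [2/5, 1/10]]
A^{-1} B = [-3/5, 3/10]^T
C A^{-1} B = 3/2
G(0) = D - C A^{-1} B = 0 - (3/2) = -3/2 ≈ -1.5000

-1.5000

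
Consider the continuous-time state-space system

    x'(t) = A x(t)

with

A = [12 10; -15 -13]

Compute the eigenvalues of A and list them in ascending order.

-3, 2

det(sI - A) = s^2 - (tr A)s + det A, with tr A = 12 + (-13) = -1 and det A = 12·(-13) - 10·(-15) = -156 - (-150) = -6.
So p(s) = det(sI - A) = s^2 + s - 6.
Factor s^2 + s - 6: two numbers with sum -1 and product -6 are 2 and -3, so s^2 + s - 6 = (s - 2)(s + 3).
Hence p(s) = (s - 2) (s + 3), with roots -3, 2.
At least one eigenvalue has non-negative real part, so the system is not asymptotically stable.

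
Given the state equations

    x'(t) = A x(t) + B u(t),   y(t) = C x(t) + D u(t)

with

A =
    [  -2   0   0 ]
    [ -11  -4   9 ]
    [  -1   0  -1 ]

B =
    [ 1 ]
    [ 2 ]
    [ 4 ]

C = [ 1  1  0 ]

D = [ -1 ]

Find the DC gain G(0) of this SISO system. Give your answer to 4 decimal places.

6.5000

G(0) = C(-A)^{-1}B + D = -C A^{-1} B + D.
det A = -8, so A^{-1} = (1/-8)·adj(A) = [[-1/2, 0, 0], [5/2, -1/4, -9/4], [1/2, 0, -1]]
A^{-1} B = [-1/2, -7, -7/2]^T
C A^{-1} B = -15/2
G(0) = D - C A^{-1} B = -1 - (-15/2) = 13/2 ≈ 6.5000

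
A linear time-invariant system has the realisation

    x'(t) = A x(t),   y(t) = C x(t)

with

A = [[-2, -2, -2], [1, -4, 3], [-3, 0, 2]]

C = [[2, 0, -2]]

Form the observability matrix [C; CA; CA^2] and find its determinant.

272

CA = [[2, -4, -8]]
CA^2 = [[16, 12, -32]]
Observability matrix O = [C; CA; CA^2] = [[2, 0, -2], [2, -4, -8], [16, 12, -32]]
Expanding along the first row, det(O) = 2·((-4)·(-32) - (-8)·12) - 0·(2·(-32) - (-8)·16) + (-2)·(2·12 - (-4)·16) = 2·224 - 0·64 + (-2)·88 = 272
Since det(O) ≠ 0, rank(O) = 3 and the system is completely observable.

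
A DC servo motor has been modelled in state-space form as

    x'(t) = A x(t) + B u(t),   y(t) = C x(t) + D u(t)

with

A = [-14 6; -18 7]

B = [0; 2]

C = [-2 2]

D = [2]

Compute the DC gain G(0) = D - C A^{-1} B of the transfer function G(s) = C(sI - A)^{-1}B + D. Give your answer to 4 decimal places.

5.2000

G(0) = C(-A)^{-1}B + D = -C A^{-1} B + D.
det A = 10, so A^{-1} = (1/10)·adj(A) = [[7/10, -3/5], [9/5, -7/5]]
A^{-1} B = [-6/5, -14/5]^T
C A^{-1} B = -16/5
G(0) = D - C A^{-1} B = 2 - (-16/5) = 26/5 ≈ 5.2000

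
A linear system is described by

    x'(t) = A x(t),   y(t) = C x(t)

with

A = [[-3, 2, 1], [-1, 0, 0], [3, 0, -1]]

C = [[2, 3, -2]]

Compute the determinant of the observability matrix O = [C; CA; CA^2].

CA = [[-15, 4, 4]]
CA^2 = [[53, -30, -19]]
Observability matrix O = [C; CA; CA^2] = [[2, 3, -2], [-15, 4, 4], [53, -30, -19]]
Expanding along the first row, det(O) = 2·(4·(-19) - 4·(-30)) - 3·((-15)·(-19) - 4·53) + (-2)·((-15)·(-30) - 4·53) = 2·44 - 3·73 + (-2)·238 = -607
Since det(O) ≠ 0, rank(O) = 3 and the system is completely observable.

-607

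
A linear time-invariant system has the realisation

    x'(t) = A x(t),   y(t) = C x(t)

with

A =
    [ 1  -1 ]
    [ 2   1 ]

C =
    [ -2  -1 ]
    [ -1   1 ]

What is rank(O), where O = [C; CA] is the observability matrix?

2

CA = [[-4, 1], [1, 2]]
Observability matrix O = [C; CA] = [[-2, -1], [-1, 1], [-4, 1], [1, 2]]
Take the 2×2 submatrix of O formed by rows 1, 2: [[-2, -1], [-1, 1]]. Its determinant is (-2)·1 - (-1)·(-1) = -2 - 1 = -3 ≠ 0.
So rank(O) ≥ 2; since O has 2 columns, rank(O) = 2.
rank(O) = 2 = n, so the pair (A, C) is completely observable.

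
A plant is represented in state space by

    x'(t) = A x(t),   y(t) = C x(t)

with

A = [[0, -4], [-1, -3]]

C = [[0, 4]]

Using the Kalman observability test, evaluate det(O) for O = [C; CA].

16

CA = [[-4, -12]]
Observability matrix O = [C; CA] = [[0, 4], [-4, -12]]
det(O) = 0·(-12) - 4·(-4) = 0 - (-16) = 16
Since det(O) ≠ 0, rank(O) = 2 and the system is completely observable.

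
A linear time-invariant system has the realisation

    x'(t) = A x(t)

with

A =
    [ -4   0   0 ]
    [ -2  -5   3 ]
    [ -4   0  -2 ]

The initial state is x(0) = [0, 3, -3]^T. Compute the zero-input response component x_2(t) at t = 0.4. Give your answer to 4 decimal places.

-0.5360

det(sI - A) = s^3 - (tr A)s^2 + (M11 + M22 + M33)s - det A, where Mii is the 2×2 principal minor of A obtained by deleting row i and column i.
tr A = (-4) + (-5) + (-2) = -11; M11 = (-5)·(-2) - 3·0 = 10 - 0 = 10; M22 = (-4)·(-2) - 0·(-4) = 8 - 0 = 8; M33 = (-4)·(-5) - 0·(-2) = 20 - 0 = 20; sum of minors = 38.
det A = (-4)·((-5)·(-2) - 3·0) - 0·((-2)·(-2) - 3·(-4)) + 0·((-2)·0 - (-5)·(-4)) = (-4)·10 - 0·16 + 0·(-20) = -40.
So p(s) = det(sI - A) = s^3 + 11s^2 + 38s + 40.
Rational-root test: any integer root divides 40. Testing small divisors, s = -2 works: p(-2) = -8 + 44 + (-76) + 40 = 0, so (s + 2) is a factor.
Dividing, p(s) = (s + 2)(s^2 + 9s + 20).
Factor s^2 + 9s + 20: two numbers with sum -9 and product 20 are -4 and -5, so s^2 + 9s + 20 = (s + 4)(s + 5).
Hence p(s) = (s + 2) (s + 4) (s + 5), with roots -5, -4, -2.
The eigenvalues -5, -4, -2 are distinct and real, so A is diagonalisable and x(t) = e^{At} x(0) = V diag(e^{λ_i t}) V^{-1} x(0), where the columns of V are the eigenvectors.
λ = -5: A - (-5)I = [[1, 0, 0], [-2, 0, 3], [-4, 0, 3]]. v must be orthogonal to every row; (row 1) × (row 2) = [0, -3, 0], so take v_1 = [0, 1, 0]^T.
λ = -4: A - (-4)I = [[0, 0, 0], [-2, -1, 3], [-4, 0, 2]]. v must be orthogonal to every row; (row 2) × (row 3) = [-2, -8, -4], so take v_2 = [1, 4, 2]^T.
λ = -2: A - (-2)I = [[-2, 0, 0], [-2, -3, 3], [-4, 0, 0]]. v must be orthogonal to every row; (row 1) × (row 2) = [0, 6, 6], so take v_3 = [0, 1, 1]^T.
V = [v_1 v_2 v_3] = [[0, 1, 0], [1, 4, 1], [0, 2, 1]] has det V = -1, so V^{-1} = adj(V)/det V = [[-2, 1, -1], [1, 0, 0], [-2, 0, 1]].
Modal coordinates z(0) = V^{-1} x(0): (-2)·0 + 1·3 + (-1)·(-3) = 6; 1·0 + 0·3 + 0·(-3) = 0; (-2)·0 + 0·3 + 1·(-3) = -3; so z(0) = [6, 0, -3]^T.
x_2(t) = Σ_i (v_i)_2 · z_i(0) · e^{λ_i t} (row 2 of V times the modal terms).
x_2(0.4) = 1·6·e^{-5·0.4} + 4·0·e^{-4·0.4} + 1·(-3)·e^{-2·0.4} = 6·0.135335 + 0·0.201897 + (-3)·0.449329 = -0.5360.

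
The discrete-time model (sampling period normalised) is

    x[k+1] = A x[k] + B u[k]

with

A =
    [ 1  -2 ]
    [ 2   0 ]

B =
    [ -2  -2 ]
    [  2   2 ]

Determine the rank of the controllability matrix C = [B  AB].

AB = [[-6, -6], [-4, -4]]
Controllability matrix C = [B  AB] = [[-2, -2, -6, -6], [2, 2, -4, -4]]
Take the 2×2 submatrix of C formed by columns 1, 3: [[-2, -6], [2, -4]]. Its determinant is (-2)·(-4) - (-6)·2 = 8 - (-12) = 20 ≠ 0.
So rank(C) ≥ 2; since C has 2 rows, rank(C) = 2.
rank(C) = 2 = n, so the pair (A, B) is completely controllable.

2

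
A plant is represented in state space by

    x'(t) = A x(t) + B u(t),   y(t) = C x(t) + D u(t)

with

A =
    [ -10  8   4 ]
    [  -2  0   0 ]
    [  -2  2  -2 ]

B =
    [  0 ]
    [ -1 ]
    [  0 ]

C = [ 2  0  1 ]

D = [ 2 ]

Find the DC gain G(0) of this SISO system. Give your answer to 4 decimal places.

G(0) = C(-A)^{-1}B + D = -C A^{-1} B + D.
det A = -48, so A^{-1} = (1/-48)·adj(A) = [[0, -1/2, 0], [1/12, -7/12, 1/6], [1/12, -1/12, -1/3]]
A^{-1} B = [1/2, 7/12, 1/12]^T
C A^{-1} B = 13/12
G(0) = D - C A^{-1} B = 2 - (13/12) = 11/12 ≈ 0.9167

0.9167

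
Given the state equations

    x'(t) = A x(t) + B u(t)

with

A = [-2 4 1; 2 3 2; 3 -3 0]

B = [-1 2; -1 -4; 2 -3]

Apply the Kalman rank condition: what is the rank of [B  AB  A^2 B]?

3

AB = [[0, -23], [-1, -14], [0, 18]]
A^2B = [[-4, 8], [-3, -52], [3, -27]]
Controllability matrix C = [B  AB  A^2B] = [[-1, 2, 0, -23, -4, 8], [-1, -4, -1, -14, -3, -52], [2, -3, 0, 18, 3, -27]]
Take the 3×3 submatrix of C formed by columns 1, 2, 3: [[-1, 2, 0], [-1, -4, -1], [2, -3, 0]]. Its determinant is (-1)·((-4)·0 - (-1)·(-3)) - 2·((-1)·0 - (-1)·2) + 0·((-1)·(-3) - (-4)·2) = (-1)·(-3) - 2·2 + 0·11 = -1 ≠ 0.
So rank(C) ≥ 3; since C has 3 rows, rank(C) = 3.
rank(C) = 3 = n, so the pair (A, B) is completely controllable.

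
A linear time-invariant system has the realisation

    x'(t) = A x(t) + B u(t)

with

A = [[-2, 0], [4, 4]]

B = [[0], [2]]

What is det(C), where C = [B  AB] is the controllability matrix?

AB = [[0], [8]]
Controllability matrix C = [B  AB] = [[0, 0], [2, 8]]
det(C) = 0·8 - 0·2 = 0 - 0 = 0
Since det(C) = 0, rank(C) < 2 and the system is not completely controllable.

0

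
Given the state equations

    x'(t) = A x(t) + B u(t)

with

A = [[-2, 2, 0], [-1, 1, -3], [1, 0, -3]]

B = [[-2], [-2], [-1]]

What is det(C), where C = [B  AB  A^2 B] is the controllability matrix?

AB = [[0], [3], [1]]
A^2B = [[6], [0], [-3]]
Controllability matrix C = [B  AB  A^2B] = [[-2, 0, 6], [-2, 3, 0], [-1, 1, -3]]
Expanding along the first row, det(C) = (-2)·(3·(-3) - 0·1) - 0·((-2)·(-3) - 0·(-1)) + 6·((-2)·1 - 3·(-1)) = (-2)·(-9) - 0·6 + 6·1 = 24
Since det(C) ≠ 0, rank(C) = 3 and the system is completely controllable.

24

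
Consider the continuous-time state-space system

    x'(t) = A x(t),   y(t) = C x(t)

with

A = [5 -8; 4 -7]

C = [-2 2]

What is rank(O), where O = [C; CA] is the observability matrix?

1

CA = [[-2, 2]]
Observability matrix O = [C; CA] = [[-2, 2], [-2, 2]]
Every row of O is a scalar multiple of row 1 = [-2, 2] (multipliers 1, 1), so the rows span a one-dimensional space.
O ≠ 0, hence rank(O) = 1.
rank(O) = 1 < n = 2, so the pair (A, C) is not completely observable.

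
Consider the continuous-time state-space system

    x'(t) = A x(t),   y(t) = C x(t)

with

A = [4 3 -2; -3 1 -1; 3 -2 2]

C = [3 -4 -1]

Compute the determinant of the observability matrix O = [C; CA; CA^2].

CA = [[21, 7, -4]]
CA^2 = [[51, 78, -57]]
Observability matrix O = [C; CA; CA^2] = [[3, -4, -1], [21, 7, -4], [51, 78, -57]]
Expanding along the first row, det(O) = 3·(7·(-57) - (-4)·78) - (-4)·(21·(-57) - (-4)·51) + (-1)·(21·78 - 7·51) = 3·(-87) - (-4)·(-993) + (-1)·1281 = -5514
Since det(O) ≠ 0, rank(O) = 3 and the system is completely observable.

-5514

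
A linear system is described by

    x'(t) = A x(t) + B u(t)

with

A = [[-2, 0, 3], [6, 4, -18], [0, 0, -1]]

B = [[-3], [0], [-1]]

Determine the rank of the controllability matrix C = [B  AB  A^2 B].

1

AB = [[3], [0], [1]]
A^2B = [[-3], [0], [-1]]
Controllability matrix C = [B  AB  A^2B] = [[-3, 3, -3], [0, 0, 0], [-1, 1, -1]]
Every column of C is a scalar multiple of column 1 = [-3, 0, -1] (multipliers 1, -1, 1), so the columns span a one-dimensional space.
C ≠ 0, hence rank(C) = 1.
rank(C) = 1 < n = 3, so the pair (A, B) is not completely controllable.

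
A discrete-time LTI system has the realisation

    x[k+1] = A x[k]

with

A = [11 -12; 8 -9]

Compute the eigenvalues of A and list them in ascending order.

det(zI - A) = z^2 - (tr A)z + det A, with tr A = 11 + (-9) = 2 and det A = 11·(-9) - (-12)·8 = -99 - (-96) = -3.
So p(z) = det(zI - A) = z^2 - 2z - 3.
Factor z^2 - 2z - 3: two numbers with sum 2 and product -3 are 3 and -1, so z^2 - 2z - 3 = (z - 3)(z + 1).
Hence p(z) = (z - 3) (z + 1), with roots -1, 3.

-1, 3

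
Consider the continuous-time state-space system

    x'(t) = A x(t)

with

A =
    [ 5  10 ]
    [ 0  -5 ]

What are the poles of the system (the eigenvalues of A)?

-5, 5

det(sI - A) = s^2 - (tr A)s + det A, with tr A = 5 + (-5) = 0 and det A = 5·(-5) - 10·0 = -25 - 0 = -25.
So p(s) = det(sI - A) = s^2 - 25.
Factor s^2 - 25: two numbers with sum 0 and product -25 are 5 and -5, so s^2 - 25 = (s - 5)(s + 5).
Hence p(s) = (s - 5) (s + 5), with roots -5, 5.
At least one eigenvalue has non-negative real part, so the system is not asymptotically stable.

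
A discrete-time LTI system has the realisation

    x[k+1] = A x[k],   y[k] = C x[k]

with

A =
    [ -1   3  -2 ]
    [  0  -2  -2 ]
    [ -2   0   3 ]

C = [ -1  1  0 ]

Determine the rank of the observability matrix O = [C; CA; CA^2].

CA = [[1, -5, 0]]
CA^2 = [[-1, 13, 8]]
Observability matrix O = [C; CA; CA^2] = [[-1, 1, 0], [1, -5, 0], [-1, 13, 8]]
det(O) = (-1)·((-5)·8 - 0·13) - 1·(1·8 - 0·(-1)) + 0·(1·13 - (-5)·(-1)) = (-1)·(-40) - 1·8 + 0·8 = 32 ≠ 0, so rank(O) = 3.
rank(O) = 3 = n, so the pair (A, C) is completely observable.

3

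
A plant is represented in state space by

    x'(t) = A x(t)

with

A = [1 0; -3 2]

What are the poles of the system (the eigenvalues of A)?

det(sI - A) = s^2 - (tr A)s + det A, with tr A = 1 + 2 = 3 and det A = 1·2 - 0·(-3) = 2 - 0 = 2.
So p(s) = det(sI - A) = s^2 - 3s + 2.
Factor s^2 - 3s + 2: two numbers with sum 3 and product 2 are 2 and 1, so s^2 - 3s + 2 = (s - 2)(s - 1).
Hence p(s) = (s - 2) (s - 1), with roots 1, 2.
At least one eigenvalue has non-negative real part, so the system is not asymptotically stable.

1, 2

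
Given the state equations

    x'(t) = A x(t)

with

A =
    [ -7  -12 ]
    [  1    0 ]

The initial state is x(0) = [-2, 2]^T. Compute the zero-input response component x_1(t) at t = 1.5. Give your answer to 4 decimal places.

det(sI - A) = s^2 - (tr A)s + det A, with tr A = (-7) + 0 = -7 and det A = (-7)·0 - (-12)·1 = 0 - (-12) = 12.
So p(s) = det(sI - A) = s^2 + 7s + 12.
Factor s^2 + 7s + 12: two numbers with sum -7 and product 12 are -3 and -4, so s^2 + 7s + 12 = (s + 3)(s + 4).
Hence p(s) = (s + 3) (s + 4), with roots -4, -3.
The eigenvalues -4, -3 are distinct and real, so A is diagonalisable and x(t) = e^{At} x(0) = V diag(e^{λ_i t}) V^{-1} x(0), where the columns of V are the eigenvectors.
λ = -4: A - (-4)I = [[-3, -12], [1, 4]]. Row 1 gives (-3)·v1 + (-12)·v2 = 0, so take v_1 = [4, -1]^T.
λ = -3: A - (-3)I = [[-4, -12], [1, 3]]. Row 1 gives (-4)·v1 + (-12)·v2 = 0, so take v_2 = [-3, 1]^T.
V = [v_1 v_2] = [[4, -3], [-1, 1]] has det V = 1, so V^{-1} = adj(V)/det V = [[1, 3], [1, 4]].
Modal coordinates z(0) = V^{-1} x(0): 1·(-2) + 3·2 = 4; 1·(-2) + 4·2 = 6; so z(0) = [4, 6]^T.
x_1(t) = Σ_i (v_i)_1 · z_i(0) · e^{λ_i t} (row 1 of V times the modal terms).
x_1(1.5) = 4·4·e^{-4·1.5} + (-3)·6·e^{-3·1.5} = 16·0.002479 + (-18)·0.011109 = -0.1603.

-0.1603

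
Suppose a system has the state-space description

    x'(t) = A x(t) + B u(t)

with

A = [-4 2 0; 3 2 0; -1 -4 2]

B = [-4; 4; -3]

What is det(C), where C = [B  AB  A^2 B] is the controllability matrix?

AB = [[24], [-4], [-18]]
A^2B = [[-104], [64], [-44]]
Controllability matrix C = [B  AB  A^2B] = [[-4, 24, -104], [4, -4, 64], [-3, -18, -44]]
Expanding along the first row, det(C) = (-4)·((-4)·(-44) - 64·(-18)) - 24·(4·(-44) - 64·(-3)) + (-104)·(4·(-18) - (-4)·(-3)) = (-4)·1328 - 24·16 + (-104)·(-84) = 3040
Since det(C) ≠ 0, rank(C) = 3 and the system is completely controllable.

3040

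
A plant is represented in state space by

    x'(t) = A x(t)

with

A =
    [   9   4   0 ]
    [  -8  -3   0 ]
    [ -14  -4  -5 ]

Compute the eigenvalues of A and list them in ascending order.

-5, 1, 5

det(sI - A) = s^3 - (tr A)s^2 + (M11 + M22 + M33)s - det A, where Mii is the 2×2 principal minor of A obtained by deleting row i and column i.
tr A = 9 + (-3) + (-5) = 1; M11 = (-3)·(-5) - 0·(-4) = 15 - 0 = 15; M22 = 9·(-5) - 0·(-14) = -45 - 0 = -45; M33 = 9·(-3) - 4·(-8) = -27 - (-32) = 5; sum of minors = -25.
det A = 9·((-3)·(-5) - 0·(-4)) - 4·((-8)·(-5) - 0·(-14)) + 0·((-8)·(-4) - (-3)·(-14)) = 9·15 - 4·40 + 0·(-10) = -25.
So p(s) = det(sI - A) = s^3 - s^2 - 25s + 25.
Rational-root test: any integer root divides 25. Testing small divisors, s = 1 works: p(1) = 1 + (-1) + (-25) + 25 = 0, so (s - 1) is a factor.
Dividing, p(s) = (s - 1)(s^2 - 25).
Factor s^2 - 25: two numbers with sum 0 and product -25 are 5 and -5, so s^2 - 25 = (s - 5)(s + 5).
Hence p(s) = (s - 5) (s - 1) (s + 5), with roots -5, 1, 5.
At least one eigenvalue has non-negative real part, so the system is not asymptotically stable.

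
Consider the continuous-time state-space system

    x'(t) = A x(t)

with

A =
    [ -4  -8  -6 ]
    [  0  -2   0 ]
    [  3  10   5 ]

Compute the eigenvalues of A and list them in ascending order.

-2, -1, 2

det(sI - A) = s^3 - (tr A)s^2 + (M11 + M22 + M33)s - det A, where Mii is the 2×2 principal minor of A obtained by deleting row i and column i.
tr A = (-4) + (-2) + 5 = -1; M11 = (-2)·5 - 0·10 = -10 - 0 = -10; M22 = (-4)·5 - (-6)·3 = -20 - (-18) = -2; M33 = (-4)·(-2) - (-8)·0 = 8 - 0 = 8; sum of minors = -4.
det A = (-4)·((-2)·5 - 0·10) - (-8)·(0·5 - 0·3) + (-6)·(0·10 - (-2)·3) = (-4)·(-10) - (-8)·0 + (-6)·6 = 4.
So p(s) = det(sI - A) = s^3 + s^2 - 4s - 4.
Rational-root test: any integer root divides -4. Testing small divisors, s = -1 works: p(-1) = -1 + 1 + 4 + (-4) = 0, so (s + 1) is a factor.
Dividing, p(s) = (s + 1)(s^2 - 4).
Factor s^2 - 4: two numbers with sum 0 and product -4 are 2 and -2, so s^2 - 4 = (s - 2)(s + 2).
Hence p(s) = (s - 2) (s + 1) (s + 2), with roots -2, -1, 2.
At least one eigenvalue has non-negative real part, so the system is not asymptotically stable.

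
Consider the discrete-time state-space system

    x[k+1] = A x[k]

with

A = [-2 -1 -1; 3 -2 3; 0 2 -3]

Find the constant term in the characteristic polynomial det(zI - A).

15

Expand det(zI - A) for the 3×3 matrix.
p(z) = z^3 + 7z^2 + 13z + 15.
(Check: constant term = det(-A) = (-1)^3 det A = 15; coefficient of z^2 = -tr A = 7.)
The constant term is 15.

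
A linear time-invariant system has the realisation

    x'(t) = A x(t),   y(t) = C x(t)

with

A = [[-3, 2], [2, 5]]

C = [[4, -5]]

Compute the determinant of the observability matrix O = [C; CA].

-178

CA = [[-22, -17]]
Observability matrix O = [C; CA] = [[4, -5], [-22, -17]]
det(O) = 4·(-17) - (-5)·(-22) = -68 - 110 = -178
Since det(O) ≠ 0, rank(O) = 2 and the system is completely observable.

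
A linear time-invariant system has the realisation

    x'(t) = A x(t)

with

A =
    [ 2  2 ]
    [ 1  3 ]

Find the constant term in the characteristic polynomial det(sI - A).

4

For a 2×2 matrix, det(sI - A) = s^2 - (tr A)s + det A.
tr A = 5, det A = 4.
So p(s) = s^2 - 5s + 4.
The constant term is 4.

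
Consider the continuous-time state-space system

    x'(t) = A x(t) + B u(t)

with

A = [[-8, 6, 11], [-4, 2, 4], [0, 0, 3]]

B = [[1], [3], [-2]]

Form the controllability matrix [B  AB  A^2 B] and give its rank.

2

AB = [[-12], [-6], [-6]]
A^2B = [[-6], [12], [-18]]
Controllability matrix C = [B  AB  A^2B] = [[1, -12, -6], [3, -6, 12], [-2, -6, -18]]
The rows r1, r2, r3 of C are linearly dependent: -r1 + r2 + r3 = 0 (check each entry), so rank(C) ≤ 2.
The 2×2 minor from rows 1, 2, columns 1, 2 is 1·(-6) - (-12)·3 = -6 - (-36) = 30 ≠ 0, so rank(C) = 2.
rank(C) = 2 < n = 3, so the pair (A, B) is not completely controllable.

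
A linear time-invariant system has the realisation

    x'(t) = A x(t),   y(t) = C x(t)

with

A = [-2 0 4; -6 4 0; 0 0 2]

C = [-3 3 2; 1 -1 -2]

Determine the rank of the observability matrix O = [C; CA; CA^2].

2

CA = [[-12, 12, -8], [4, -4, 0]]
CA^2 = [[-48, 48, -64], [16, -16, 16]]
Observability matrix O = [C; CA; CA^2] = [[-3, 3, 2], [1, -1, -2], [-12, 12, -8], [4, -4, 0], [-48, 48, -64], [16, -16, 16]]
The columns c1, c2, c3 of O are linearly dependent: c1 + c2 = 0 (check each entry), so rank(O) ≤ 2.
The 2×2 minor from rows 1, 2, columns 1, 3 is (-3)·(-2) - 2·1 = 6 - 2 = 4 ≠ 0, so rank(O) = 2.
rank(O) = 2 < n = 3, so the pair (A, C) is not completely observable.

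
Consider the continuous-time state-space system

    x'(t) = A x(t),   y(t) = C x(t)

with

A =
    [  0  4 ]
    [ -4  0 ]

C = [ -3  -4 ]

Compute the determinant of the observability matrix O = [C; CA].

100

CA = [[16, -12]]
Observability matrix O = [C; CA] = [[-3, -4], [16, -12]]
det(O) = (-3)·(-12) - (-4)·16 = 36 - (-64) = 100
Since det(O) ≠ 0, rank(O) = 2 and the system is completely observable.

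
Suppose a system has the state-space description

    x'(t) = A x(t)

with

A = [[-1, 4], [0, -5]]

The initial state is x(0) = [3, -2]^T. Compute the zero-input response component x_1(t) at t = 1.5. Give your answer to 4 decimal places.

det(sI - A) = s^2 - (tr A)s + det A, with tr A = (-1) + (-5) = -6 and det A = (-1)·(-5) - 4·0 = 5 - 0 = 5.
So p(s) = det(sI - A) = s^2 + 6s + 5.
Factor s^2 + 6s + 5: two numbers with sum -6 and product 5 are -1 and -5, so s^2 + 6s + 5 = (s + 1)(s + 5).
Hence p(s) = (s + 1) (s + 5), with roots -5, -1.
The eigenvalues -5, -1 are distinct and real, so A is diagonalisable and x(t) = e^{At} x(0) = V diag(e^{λ_i t}) V^{-1} x(0), where the columns of V are the eigenvectors.
λ = -5: A - (-5)I = [[4, 4], [0, 0]]. Row 1 gives 4·v1 + 4·v2 = 0, so take v_1 = [1, -1]^T.
λ = -1: A - (-1)I = [[0, 4], [0, -4]]. Row 1 gives 0·v1 + 4·v2 = 0, so take v_2 = [1, 0]^T.
V = [v_1 v_2] = [[1, 1], [-1, 0]] has det V = 1, so V^{-1} = adj(V)/det V = [[0, -1], [1, 1]].
Modal coordinates z(0) = V^{-1} x(0): 0·3 + (-1)·(-2) = 2; 1·3 + 1·(-2) = 1; so z(0) = [2, 1]^T.
x_1(t) = Σ_i (v_i)_1 · z_i(0) · e^{λ_i t} (row 1 of V times the modal terms).
x_1(1.5) = 1·2·e^{-5·1.5} + 1·1·e^{-1·1.5} = 2·0.000553 + 1·0.223130 = 0.2242.

0.2242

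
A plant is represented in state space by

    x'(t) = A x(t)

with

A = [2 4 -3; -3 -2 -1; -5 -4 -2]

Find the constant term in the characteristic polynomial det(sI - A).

Expand det(sI - A) for the 3×3 matrix.
p(s) = s^3 + 2s^2 - 11s + 10.
(Check: constant term = det(-A) = (-1)^3 det A = 10; coefficient of s^2 = -tr A = 2.)
The constant term is 10.

10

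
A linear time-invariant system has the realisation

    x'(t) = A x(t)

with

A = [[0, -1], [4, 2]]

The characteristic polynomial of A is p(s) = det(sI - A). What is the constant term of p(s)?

For a 2×2 matrix, det(sI - A) = s^2 - (tr A)s + det A.
tr A = 2, det A = 4.
So p(s) = s^2 - 2s + 4.
The constant term is 4.

4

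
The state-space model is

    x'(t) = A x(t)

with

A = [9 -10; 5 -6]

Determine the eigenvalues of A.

-1, 4

det(sI - A) = s^2 - (tr A)s + det A, with tr A = 9 + (-6) = 3 and det A = 9·(-6) - (-10)·5 = -54 - (-50) = -4.
So p(s) = det(sI - A) = s^2 - 3s - 4.
Factor s^2 - 3s - 4: two numbers with sum 3 and product -4 are 4 and -1, so s^2 - 3s - 4 = (s - 4)(s + 1).
Hence p(s) = (s - 4) (s + 1), with roots -1, 4.
At least one eigenvalue has non-negative real part, so the system is not asymptotically stable.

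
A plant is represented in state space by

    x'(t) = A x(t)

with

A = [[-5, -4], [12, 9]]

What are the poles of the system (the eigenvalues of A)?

1, 3

det(sI - A) = s^2 - (tr A)s + det A, with tr A = (-5) + 9 = 4 and det A = (-5)·9 - (-4)·12 = -45 - (-48) = 3.
So p(s) = det(sI - A) = s^2 - 4s + 3.
Factor s^2 - 4s + 3: two numbers with sum 4 and product 3 are 3 and 1, so s^2 - 4s + 3 = (s - 3)(s - 1).
Hence p(s) = (s - 3) (s - 1), with roots 1, 3.
At least one eigenvalue has non-negative real part, so the system is not asymptotically stable.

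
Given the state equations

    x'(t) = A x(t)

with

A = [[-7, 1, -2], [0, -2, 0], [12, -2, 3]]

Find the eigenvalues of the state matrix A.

-3, -2, -1

det(sI - A) = s^3 - (tr A)s^2 + (M11 + M22 + M33)s - det A, where Mii is the 2×2 principal minor of A obtained by deleting row i and column i.
tr A = (-7) + (-2) + 3 = -6; M11 = (-2)·3 - 0·(-2) = -6 - 0 = -6; M22 = (-7)·3 - (-2)·12 = -21 - (-24) = 3; M33 = (-7)·(-2) - 1·0 = 14 - 0 = 14; sum of minors = 11.
det A = (-7)·((-2)·3 - 0·(-2)) - 1·(0·3 - 0·12) + (-2)·(0·(-2) - (-2)·12) = (-7)·(-6) - 1·0 + (-2)·24 = -6.
So p(s) = det(sI - A) = s^3 + 6s^2 + 11s + 6.
Rational-root test: any integer root divides 6. Testing small divisors, s = -1 works: p(-1) = -1 + 6 + (-11) + 6 = 0, so (s + 1) is a factor.
Dividing, p(s) = (s + 1)(s^2 + 5s + 6).
Factor s^2 + 5s + 6: two numbers with sum -5 and product 6 are -2 and -3, so s^2 + 5s + 6 = (s + 2)(s + 3).
Hence p(s) = (s + 1) (s + 2) (s + 3), with roots -3, -2, -1.
All eigenvalues have negative real part, so the system is asymptotically stable.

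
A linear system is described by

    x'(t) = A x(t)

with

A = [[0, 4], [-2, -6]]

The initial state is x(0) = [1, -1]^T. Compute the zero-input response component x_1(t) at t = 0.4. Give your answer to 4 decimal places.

0.2019

det(sI - A) = s^2 - (tr A)s + det A, with tr A = 0 + (-6) = -6 and det A = 0·(-6) - 4·(-2) = 0 - (-8) = 8.
So p(s) = det(sI - A) = s^2 + 6s + 8.
Factor s^2 + 6s + 8: two numbers with sum -6 and product 8 are -2 and -4, so s^2 + 6s + 8 = (s + 2)(s + 4).
Hence p(s) = (s + 2) (s + 4), with roots -4, -2.
The eigenvalues -4, -2 are distinct and real, so A is diagonalisable and x(t) = e^{At} x(0) = V diag(e^{λ_i t}) V^{-1} x(0), where the columns of V are the eigenvectors.
λ = -4: A - (-4)I = [[4, 4], [-2, -2]]. Row 1 gives 4·v1 + 4·v2 = 0, so take v_1 = [1, -1]^T.
λ = -2: A - (-2)I = [[2, 4], [-2, -4]]. Row 1 gives 2·v1 + 4·v2 = 0, so take v_2 = [-2, 1]^T.
V = [v_1 v_2] = [[1, -2], [-1, 1]] has det V = -1, so V^{-1} = adj(V)/det V = [[-1, -2], [-1, -1]].
Modal coordinates z(0) = V^{-1} x(0): (-1)·1 + (-2)·(-1) = 1; (-1)·1 + (-1)·(-1) = 0; so z(0) = [1, 0]^T.
x_1(t) = Σ_i (v_i)_1 · z_i(0) · e^{λ_i t} (row 1 of V times the modal terms).
x_1(0.4) = 1·1·e^{-4·0.4} + (-2)·0·e^{-2·0.4} = 1·0.201897 + 0·0.449329 = 0.2019.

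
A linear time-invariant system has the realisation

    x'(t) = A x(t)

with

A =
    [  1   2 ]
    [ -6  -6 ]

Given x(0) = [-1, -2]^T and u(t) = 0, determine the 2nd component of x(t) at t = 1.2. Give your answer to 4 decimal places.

0.7061

det(sI - A) = s^2 - (tr A)s + det A, with tr A = 1 + (-6) = -5 and det A = 1·(-6) - 2·(-6) = -6 - (-12) = 6.
So p(s) = det(sI - A) = s^2 + 5s + 6.
Factor s^2 + 5s + 6: two numbers with sum -5 and product 6 are -2 and -3, so s^2 + 5s + 6 = (s + 2)(s + 3).
Hence p(s) = (s + 2) (s + 3), with roots -3, -2.
The eigenvalues -3, -2 are distinct and real, so A is diagonalisable and x(t) = e^{At} x(0) = V diag(e^{λ_i t}) V^{-1} x(0), where the columns of V are the eigenvectors.
λ = -3: A - (-3)I = [[4, 2], [-6, -3]]. Row 1 gives 4·v1 + 2·v2 = 0, so take v_1 = [1, -2]^T.
λ = -2: A - (-2)I = [[3, 2], [-6, -4]]. Row 1 gives 3·v1 + 2·v2 = 0, so take v_2 = [2, -3]^T.
V = [v_1 v_2] = [[1, 2], [-2, -3]] has det V = 1, so V^{-1} = adj(V)/det V = [[-3, -2], [2, 1]].
Modal coordinates z(0) = V^{-1} x(0): (-3)·(-1) + (-2)·(-2) = 7; 2·(-1) + 1·(-2) = -4; so z(0) = [7, -4]^T.
x_2(t) = Σ_i (v_i)_2 · z_i(0) · e^{λ_i t} (row 2 of V times the modal terms).
x_2(1.2) = (-2)·7·e^{-3·1.2} + (-3)·(-4)·e^{-2·1.2} = (-14)·0.027324 + 12·0.090718 = 0.7061.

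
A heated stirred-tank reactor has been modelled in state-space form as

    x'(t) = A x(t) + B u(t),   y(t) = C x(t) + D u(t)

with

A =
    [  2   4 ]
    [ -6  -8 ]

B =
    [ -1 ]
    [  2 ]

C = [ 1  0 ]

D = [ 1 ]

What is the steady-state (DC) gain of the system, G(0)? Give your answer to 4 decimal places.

G(0) = C(-A)^{-1}B + D = -C A^{-1} B + D.
det A = 8, so A^{-1} = (1/8)·adj(A) = [[-1, -1/2], [3/4, 1/4]]
A^{-1} B = [0, -1/4]^T
C A^{-1} B = 0
G(0) = D - C A^{-1} B = 1 - (0) = 1

1.0000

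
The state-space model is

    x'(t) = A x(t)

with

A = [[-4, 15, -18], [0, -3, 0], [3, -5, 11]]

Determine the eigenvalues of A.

-3, 2, 5

det(sI - A) = s^3 - (tr A)s^2 + (M11 + M22 + M33)s - det A, where Mii is the 2×2 principal minor of A obtained by deleting row i and column i.
tr A = (-4) + (-3) + 11 = 4; M11 = (-3)·11 - 0·(-5) = -33 - 0 = -33; M22 = (-4)·11 - (-18)·3 = -44 - (-54) = 10; M33 = (-4)·(-3) - 15·0 = 12 - 0 = 12; sum of minors = -11.
det A = (-4)·((-3)·11 - 0·(-5)) - 15·(0·11 - 0·3) + (-18)·(0·(-5) - (-3)·3) = (-4)·(-33) - 15·0 + (-18)·9 = -30.
So p(s) = det(sI - A) = s^3 - 4s^2 - 11s + 30.
Rational-root test: any integer root divides 30. Testing small divisors, s = 2 works: p(2) = 8 + (-16) + (-22) + 30 = 0, so (s - 2) is a factor.
Dividing, p(s) = (s - 2)(s^2 - 2s - 15).
Factor s^2 - 2s - 15: two numbers with sum 2 and product -15 are 5 and -3, so s^2 - 2s - 15 = (s - 5)(s + 3).
Hence p(s) = (s - 5) (s - 2) (s + 3), with roots -3, 2, 5.
At least one eigenvalue has non-negative real part, so the system is not asymptotically stable.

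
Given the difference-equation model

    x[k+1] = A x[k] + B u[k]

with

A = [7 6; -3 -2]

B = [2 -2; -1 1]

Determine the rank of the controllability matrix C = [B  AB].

1

AB = [[8, -8], [-4, 4]]
Controllability matrix C = [B  AB] = [[2, -2, 8, -8], [-1, 1, -4, 4]]
Every column of C is a scalar multiple of column 1 = [2, -1] (multipliers 1, -1, 4, -4), so the columns span a one-dimensional space.
C ≠ 0, hence rank(C) = 1.
rank(C) = 1 < n = 2, so the pair (A, B) is not completely controllable.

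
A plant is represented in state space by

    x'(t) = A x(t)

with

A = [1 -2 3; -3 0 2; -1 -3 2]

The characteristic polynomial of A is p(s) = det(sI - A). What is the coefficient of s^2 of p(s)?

-3

Expand det(sI - A) for the 3×3 matrix.
p(s) = s^3 - 3s^2 + 5s - 25.
(Check: constant term = det(-A) = (-1)^3 det A = -25; coefficient of s^2 = -tr A = -3.)
The coefficient of s^2 is -3.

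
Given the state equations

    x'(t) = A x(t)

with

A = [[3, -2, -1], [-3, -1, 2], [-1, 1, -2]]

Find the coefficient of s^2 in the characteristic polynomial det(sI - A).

0

Expand det(sI - A) for the 3×3 matrix.
p(s) = s^3 - 16s - 20.
(Check: constant term = det(-A) = (-1)^3 det A = -20; coefficient of s^2 = -tr A = 0.)
The coefficient of s^2 is 0.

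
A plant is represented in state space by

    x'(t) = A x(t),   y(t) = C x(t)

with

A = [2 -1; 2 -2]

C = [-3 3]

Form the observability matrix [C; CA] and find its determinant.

9

CA = [[0, -3]]
Observability matrix O = [C; CA] = [[-3, 3], [0, -3]]
det(O) = (-3)·(-3) - 3·0 = 9 - 0 = 9
Since det(O) ≠ 0, rank(O) = 2 and the system is completely observable.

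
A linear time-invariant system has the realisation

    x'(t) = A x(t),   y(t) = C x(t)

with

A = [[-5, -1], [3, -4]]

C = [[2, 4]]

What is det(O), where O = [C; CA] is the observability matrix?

-44

CA = [[2, -18]]
Observability matrix O = [C; CA] = [[2, 4], [2, -18]]
det(O) = 2·(-18) - 4·2 = -36 - 8 = -44
Since det(O) ≠ 0, rank(O) = 2 and the system is completely observable.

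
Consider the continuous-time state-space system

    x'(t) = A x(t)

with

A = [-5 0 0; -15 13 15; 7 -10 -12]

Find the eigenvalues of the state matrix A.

-5, -2, 3

det(sI - A) = s^3 - (tr A)s^2 + (M11 + M22 + M33)s - det A, where Mii is the 2×2 principal minor of A obtained by deleting row i and column i.
tr A = (-5) + 13 + (-12) = -4; M11 = 13·(-12) - 15·(-10) = -156 - (-150) = -6; M22 = (-5)·(-12) - 0·7 = 60 - 0 = 60; M33 = (-5)·13 - 0·(-15) = -65 - 0 = -65; sum of minors = -11.
det A = (-5)·(13·(-12) - 15·(-10)) - 0·((-15)·(-12) - 15·7) + 0·((-15)·(-10) - 13·7) = (-5)·(-6) - 0·75 + 0·59 = 30.
So p(s) = det(sI - A) = s^3 + 4s^2 - 11s - 30.
Rational-root test: any integer root divides -30. Testing small divisors, s = -2 works: p(-2) = -8 + 16 + 22 + (-30) = 0, so (s + 2) is a factor.
Dividing, p(s) = (s + 2)(s^2 + 2s - 15).
Factor s^2 + 2s - 15: two numbers with sum -2 and product -15 are 3 and -5, so s^2 + 2s - 15 = (s - 3)(s + 5).
Hence p(s) = (s - 3) (s + 2) (s + 5), with roots -5, -2, 3.
At least one eigenvalue has non-negative real part, so the system is not asymptotically stable.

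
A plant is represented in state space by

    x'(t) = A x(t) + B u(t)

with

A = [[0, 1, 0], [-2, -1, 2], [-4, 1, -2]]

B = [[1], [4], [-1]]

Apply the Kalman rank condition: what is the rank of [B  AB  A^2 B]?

AB = [[4], [-8], [2]]
A^2B = [[-8], [4], [-28]]
Controllability matrix C = [B  AB  A^2B] = [[1, 4, -8], [4, -8, 4], [-1, 2, -28]]
det(C) = 1·((-8)·(-28) - 4·2) - 4·(4·(-28) - 4·(-1)) + (-8)·(4·2 - (-8)·(-1)) = 1·216 - 4·(-108) + (-8)·0 = 648 ≠ 0, so rank(C) = 3.
rank(C) = 3 = n, so the pair (A, B) is completely controllable.

3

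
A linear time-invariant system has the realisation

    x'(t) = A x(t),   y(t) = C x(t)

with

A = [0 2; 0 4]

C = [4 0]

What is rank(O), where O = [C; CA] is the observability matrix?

2

CA = [[0, 8]]
Observability matrix O = [C; CA] = [[4, 0], [0, 8]]
det(O) = 4·8 - 0·0 = 32 - 0 = 32 ≠ 0, so rank(O) = 2.
rank(O) = 2 = n, so the pair (A, C) is completely observable.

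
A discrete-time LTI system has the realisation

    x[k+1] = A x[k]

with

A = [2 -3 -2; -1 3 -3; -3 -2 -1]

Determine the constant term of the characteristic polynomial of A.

64

Expand det(zI - A) for the 3×3 matrix.
p(z) = z^3 - 4z^2 - 14z + 64.
(Check: constant term = det(-A) = (-1)^3 det A = 64; coefficient of z^2 = -tr A = -4.)
The constant term is 64.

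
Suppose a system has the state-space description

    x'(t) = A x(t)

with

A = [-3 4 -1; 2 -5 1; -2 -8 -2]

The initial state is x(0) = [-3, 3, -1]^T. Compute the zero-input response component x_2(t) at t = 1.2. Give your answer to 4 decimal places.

-0.0328

det(sI - A) = s^3 - (tr A)s^2 + (M11 + M22 + M33)s - det A, where Mii is the 2×2 principal minor of A obtained by deleting row i and column i.
tr A = (-3) + (-5) + (-2) = -10; M11 = (-5)·(-2) - 1·(-8) = 10 - (-8) = 18; M22 = (-3)·(-2) - (-1)·(-2) = 6 - 2 = 4; M33 = (-3)·(-5) - 4·2 = 15 - 8 = 7; sum of minors = 29.
det A = (-3)·((-5)·(-2) - 1·(-8)) - 4·(2·(-2) - 1·(-2)) + (-1)·(2·(-8) - (-5)·(-2)) = (-3)·18 - 4·(-2) + (-1)·(-26) = -20.
So p(s) = det(sI - A) = s^3 + 10s^2 + 29s + 20.
Rational-root test: any integer root divides 20. Testing small divisors, s = -1 works: p(-1) = -1 + 10 + (-29) + 20 = 0, so (s + 1) is a factor.
Dividing, p(s) = (s + 1)(s^2 + 9s + 20).
Factor s^2 + 9s + 20: two numbers with sum -9 and product 20 are -4 and -5, so s^2 + 9s + 20 = (s + 4)(s + 5).
Hence p(s) = (s + 1) (s + 4) (s + 5), with roots -5, -4, -1.
The eigenvalues -5, -4, -1 are distinct and real, so A is diagonalisable and x(t) = e^{At} x(0) = V diag(e^{λ_i t}) V^{-1} x(0), where the columns of V are the eigenvectors.
λ = -5: A - (-5)I = [[2, 4, -1], [2, 0, 1], [-2, -8, 3]]. v must be orthogonal to every row; (row 1) × (row 2) = [4, -4, -8], so take v_1 = [1, -1, -2]^T.
λ = -4: A - (-4)I = [[1, 4, -1], [2, -1, 1], [-2, -8, 2]]. v must be orthogonal to every row; (row 1) × (row 2) = [3, -3, -9], so take v_2 = [-1, 1, 3]^T.
λ = -1: A - (-1)I = [[-2, 4, -1], [2, -4, 1], [-2, -8, -1]]. v must be orthogonal to every row; (row 1) × (row 3) = [-12, 0, 24], so take v_3 = [1, 0, -2]^T.
V = [v_1 v_2 v_3] = [[1, -1, 1], [-1, 1, 0], [-2, 3, -2]] has det V = -1, so V^{-1} = adj(V)/det V = [[2, -1, 1], [2, 0, 1], [1, 1, 0]].
Modal coordinates z(0) = V^{-1} x(0): 2·(-3) + (-1)·3 + 1·(-1) = -10; 2·(-3) + 0·3 + 1·(-1) = -7; 1·(-3) + 1·3 + 0·(-1) = 0; so z(0) = [-10, -7, 0]^T.
x_2(t) = Σ_i (v_i)_2 · z_i(0) · e^{λ_i t} (row 2 of V times the modal terms).
x_2(1.2) = (-1)·(-10)·e^{-5·1.2} + 1·(-7)·e^{-4·1.2} + 0·0·e^{-1·1.2} = 10·0.002479 + (-7)·0.008230 + 0·0.301194 = -0.0328.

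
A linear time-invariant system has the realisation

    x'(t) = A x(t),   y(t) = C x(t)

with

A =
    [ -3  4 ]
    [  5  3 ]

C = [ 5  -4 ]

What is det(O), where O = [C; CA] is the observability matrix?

CA = [[-35, 8]]
Observability matrix O = [C; CA] = [[5, -4], [-35, 8]]
det(O) = 5·8 - (-4)·(-35) = 40 - 140 = -100
Since det(O) ≠ 0, rank(O) = 2 and the system is completely observable.

-100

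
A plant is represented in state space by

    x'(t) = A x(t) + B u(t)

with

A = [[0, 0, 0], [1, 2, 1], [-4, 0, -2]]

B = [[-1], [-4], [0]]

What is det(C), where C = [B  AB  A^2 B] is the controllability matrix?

-128

AB = [[0], [-9], [4]]
A^2B = [[0], [-14], [-8]]
Controllability matrix C = [B  AB  A^2B] = [[-1, 0, 0], [-4, -9, -14], [0, 4, -8]]
Expanding along the first row, det(C) = (-1)·((-9)·(-8) - (-14)·4) - 0·((-4)·(-8) - (-14)·0) + 0·((-4)·4 - (-9)·0) = (-1)·128 - 0·32 + 0·(-16) = -128
Since det(C) ≠ 0, rank(C) = 3 and the system is completely controllable.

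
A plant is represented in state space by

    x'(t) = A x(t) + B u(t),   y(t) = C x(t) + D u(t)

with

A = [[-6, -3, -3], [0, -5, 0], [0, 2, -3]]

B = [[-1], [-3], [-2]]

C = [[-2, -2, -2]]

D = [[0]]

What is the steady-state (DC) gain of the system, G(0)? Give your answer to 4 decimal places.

G(0) = C(-A)^{-1}B + D = -C A^{-1} B + D.
det A = -90, so A^{-1} = (1/-90)·adj(A) = [[-1/6, 1/6, 1/6], [0, -1/5, 0], [0, -2/15, -1/3]]
A^{-1} B = [-2/3, 3/5, 16/15]^T
C A^{-1} B = -2
G(0) = D - C A^{-1} B = 0 - (-2) = 2

2.0000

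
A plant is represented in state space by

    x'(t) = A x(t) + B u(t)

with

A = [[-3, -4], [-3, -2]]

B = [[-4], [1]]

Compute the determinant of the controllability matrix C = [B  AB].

-48

AB = [[8], [10]]
Controllability matrix C = [B  AB] = [[-4, 8], [1, 10]]
det(C) = (-4)·10 - 8·1 = -40 - 8 = -48
Since det(C) ≠ 0, rank(C) = 2 and the system is completely controllable.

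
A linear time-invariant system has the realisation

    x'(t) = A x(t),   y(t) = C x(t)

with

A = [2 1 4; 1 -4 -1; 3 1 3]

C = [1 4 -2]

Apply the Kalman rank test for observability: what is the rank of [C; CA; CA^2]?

3

CA = [[0, -17, -6]]
CA^2 = [[-35, 62, -1]]
Observability matrix O = [C; CA; CA^2] = [[1, 4, -2], [0, -17, -6], [-35, 62, -1]]
det(O) = 1·((-17)·(-1) - (-6)·62) - 4·(0·(-1) - (-6)·(-35)) + (-2)·(0·62 - (-17)·(-35)) = 1·389 - 4·(-210) + (-2)·(-595) = 2419 ≠ 0, so rank(O) = 3.
rank(O) = 3 = n, so the pair (A, C) is completely observable.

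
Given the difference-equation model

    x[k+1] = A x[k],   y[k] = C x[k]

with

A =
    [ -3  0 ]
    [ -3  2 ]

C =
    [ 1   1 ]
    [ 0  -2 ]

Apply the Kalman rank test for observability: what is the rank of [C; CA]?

CA = [[-6, 2], [6, -4]]
Observability matrix O = [C; CA] = [[1, 1], [0, -2], [-6, 2], [6, -4]]
Take the 2×2 submatrix of O formed by rows 1, 2: [[1, 1], [0, -2]]. Its determinant is 1·(-2) - 1·0 = -2 - 0 = -2 ≠ 0.
So rank(O) ≥ 2; since O has 2 columns, rank(O) = 2.
rank(O) = 2 = n, so the pair (A, C) is completely observable.

2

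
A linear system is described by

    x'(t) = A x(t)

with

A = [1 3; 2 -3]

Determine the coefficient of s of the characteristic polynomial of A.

For a 2×2 matrix, det(sI - A) = s^2 - (tr A)s + det A.
tr A = -2, det A = -9.
So p(s) = s^2 + 2s - 9.
The coefficient of s is 2.

2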